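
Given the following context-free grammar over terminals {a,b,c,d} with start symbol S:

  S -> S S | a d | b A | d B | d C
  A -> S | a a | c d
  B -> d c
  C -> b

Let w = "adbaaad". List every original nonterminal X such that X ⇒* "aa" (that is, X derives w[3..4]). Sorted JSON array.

CNF form of G:
  S -> S S | T0 T1 | T1 B | T1 C | T2 A
  A -> S S | T0 T0 | T0 T1 | T1 B | T1 C | T2 A | T3 T1
  B -> T1 T3
  C -> b
  T0 -> a
  T1 -> d
  T2 -> b
  T3 -> c

CYK fill, restricted to cells inside w[3..4]:
  cell(3,3) a: {T0}  orig:{}
  cell(4,4) a: {T0}  orig:{}
  cell(3,4) aa: {A}

Original NTs in T[3,4] deriving "aa": ["A"]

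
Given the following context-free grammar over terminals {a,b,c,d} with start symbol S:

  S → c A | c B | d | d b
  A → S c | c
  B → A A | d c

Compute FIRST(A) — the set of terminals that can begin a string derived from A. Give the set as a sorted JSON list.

FIRST sets, iterate to fixpoint:
round 1:
  A via A→c: +{c}
  B via B→A A: +{c}
  B via B→d c: +{d}
  S via S→c A: +{c}
  S via S→d: +{d}
  FIRST(S)={c,d}  FIRST(A)={c}  FIRST(B)={c,d}
round 2:
  A via A→S c: +{d}
  FIRST(S)={c,d}  FIRST(A)={c,d}  FIRST(B)={c,d}
round 3: (no change)
  FIRST(S)={c,d}  FIRST(A)={c,d}  FIRST(B)={c,d}

FIRST(A) = ["c", "d"]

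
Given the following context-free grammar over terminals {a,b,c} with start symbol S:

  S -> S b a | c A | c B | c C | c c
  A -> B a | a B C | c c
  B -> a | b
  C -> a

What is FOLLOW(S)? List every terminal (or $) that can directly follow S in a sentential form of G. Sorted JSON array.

Compute FIRST by fixpoint:
pass 1:
  A via A→a B C: +{a}
  A via A→c c: +{c}
  B via B→a: +{a}
  B via B→b: +{b}
  C via C→a: +{a}
  S via S→c A: +{c}
  S: {c}  A: {a,c}  B: {a,b}  C: {a}
pass 2:
  A via A→B a: +{b}
  S: {c}  A: {a,b,c}  B: {a,b}  C: {a}
pass 3: (no change)
  S: {c}  A: {a,b,c}  B: {a,b}  C: {a}

FOLLOW iteration:
initialize: $ ∈ FOLLOW(S)
iter 1:
  A→B a: FOLLOW(B) ⊇ FIRST(a) = {a}; new: +{a}
  S→S b a: FOLLOW(S) ⊇ FIRST(b) = {b}; new: +{b}
  S→c A: FOLLOW(A) ⊇ FOLLOW(S) ⊇ {$,b}; new: +{$,b}
  S→c B: FOLLOW(B) ⊇ FOLLOW(S) ⊇ {$,b}; new: +{$,b}
  S→c C: FOLLOW(C) ⊇ FOLLOW(S) ⊇ {$,b}; new: +{$,b}
  FOLLOW[S]={$,b}  FOLLOW[A]={$,b}  FOLLOW[B]={$,a,b}  FOLLOW[C]={$,b}
iter 2: done
  FOLLOW[S]={$,b}  FOLLOW[A]={$,b}  FOLLOW[B]={$,a,b}  FOLLOW[C]={$,b}

FOLLOW(S) = ["$", "b"]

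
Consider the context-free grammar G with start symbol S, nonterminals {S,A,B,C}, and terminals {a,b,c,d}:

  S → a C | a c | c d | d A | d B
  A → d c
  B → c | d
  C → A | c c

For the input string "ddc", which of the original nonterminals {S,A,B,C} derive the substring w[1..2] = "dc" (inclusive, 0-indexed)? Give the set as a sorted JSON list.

CNF form of G:
  S -> T0 A | T0 B | T1 T0 | T2 C | T2 T1
  A -> T0 T1
  B -> c | d
  C -> T0 T1 | T1 T1
  T0 -> d
  T1 -> c
  T2 -> a

CYK fill (cells [i..j] with 1 ≤ i ≤ j ≤ 2 only):
  T[1,1] 'd' = {B,T0}  orig:{B}
  T[2,2] 'c' = {B,T1}  orig:{B}
  T[1,2] 'dc' = {A,C,S}

Original NTs in T[1,2] deriving "dc": ["A", "C", "S"]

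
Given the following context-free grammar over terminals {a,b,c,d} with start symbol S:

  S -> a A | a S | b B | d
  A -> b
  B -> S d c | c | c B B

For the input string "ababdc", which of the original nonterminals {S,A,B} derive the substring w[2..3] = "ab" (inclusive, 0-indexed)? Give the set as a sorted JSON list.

CNF form of G:
  S -> T2 A | T2 S | T3 B | d
  A -> b
  B -> S X4 | T1 X5 | c
  T0 -> d
  T1 -> c
  T2 -> a
  T3 -> b
  X4 -> T0 T1
  X5 -> B B

CYK fill, restricted to cells inside w[2..3]:
  [2..2]={T2}  "a"  orig:{}
  [3..3]={A,T3}  "b"  orig:{A}
  [2..3]={S}  "ab"

Original NTs in T[2,3] deriving "ab": ["S"]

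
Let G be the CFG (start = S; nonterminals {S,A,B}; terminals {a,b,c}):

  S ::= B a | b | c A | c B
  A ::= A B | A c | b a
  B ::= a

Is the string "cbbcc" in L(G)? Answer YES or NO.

Convert to CNF:
  S -> B T2 | T0 A | T0 B | b
  A -> A B | A T0 | T1 T2
  B -> a
  T0 -> c
  T1 -> b
  T2 -> a

CYK fill:
  [0..0]={T0}  "c"  orig:{}
  [1..1]={S,T1}  "b"  orig:{S}
  [2..2]={S,T1}  "b"  orig:{S}
  [3..3]={T0}  "c"  orig:{}
  [4..4]={T0}  "c"  orig:{}
  [0..1]=∅  "cb"
  [1..2]=∅  "bb"
  [2..3]=∅  "bc"
  [3..4]=∅  "cc"
  [0..2]=∅  "cbb"
  [1..3]=∅  "bbc"
  [2..4]=∅  "bcc"
  [0..3]=∅  "cbbc"
  [1..4]=∅  "bbcc"
  [0..4]=∅  "cbbcc"

S ∉ T[0,4] ⇒ NO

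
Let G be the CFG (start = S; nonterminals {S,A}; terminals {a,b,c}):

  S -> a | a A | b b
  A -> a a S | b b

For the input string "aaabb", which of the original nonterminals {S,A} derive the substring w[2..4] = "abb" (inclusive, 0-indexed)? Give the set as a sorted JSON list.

CNF form of G:
  S -> T0 A | T1 T1 | a
  A -> T0 X2 | T1 T1
  T0 -> a
  T1 -> b
  X2 -> T0 S

CYK fill (cells [i..j] with 2 ≤ i ≤ j ≤ 4 only):
  cell(2,2) a: {S,T0}  orig:{S}
  cell(3,3) b: {T1}  orig:{}
  cell(4,4) b: {T1}  orig:{}
  cell(2,3) ab: ∅
  cell(3,4) bb: {A,S}
  cell(2,4) abb: {S,X2}  orig:{S}

Original NTs in T[2,4] deriving "abb": ["S"]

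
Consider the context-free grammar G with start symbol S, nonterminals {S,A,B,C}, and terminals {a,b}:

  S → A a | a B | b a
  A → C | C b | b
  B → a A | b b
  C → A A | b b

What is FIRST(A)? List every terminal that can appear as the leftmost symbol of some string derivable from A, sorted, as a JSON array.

Compute FIRST by fixpoint:
round 1:
  A via A→b: +{b}
  B via B→a A: +{a}
  B via B→b b: +{b}
  C via C→A A: +{b}
  S via S→A a: +{b}
  S via S→a B: +{a}
  FIRST(S)={a,b}  FIRST(A)={b}  FIRST(B)={a,b}  FIRST(C)={b}
round 2: done
  FIRST(S)={a,b}  FIRST(A)={b}  FIRST(B)={a,b}  FIRST(C)={b}

FIRST(A) = ["b"]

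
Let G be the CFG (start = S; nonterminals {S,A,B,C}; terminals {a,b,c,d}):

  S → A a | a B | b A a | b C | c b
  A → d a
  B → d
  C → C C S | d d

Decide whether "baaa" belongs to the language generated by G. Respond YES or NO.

CNF form of G:
  S -> A T1 | T1 B | T2 C | T2 X5 | T3 T2
  A -> T0 T1
  B -> d
  C -> C X4 | T0 T0
  T0 -> d
  T1 -> a
  T2 -> b
  T3 -> c
  X4 -> C S
  X5 -> A T1

CYK table (by increasing span):
  T[0,0] 'b' = {T2}  orig:{}
  T[1,1] 'a' = {T1}  orig:{}
  T[2,2] 'a' = {T1}  orig:{}
  T[3,3] 'a' = {T1}  orig:{}
  T[0,1] 'ba' = ∅
  T[1,2] 'aa' = ∅
  T[2,3] 'aa' = ∅
  T[0,2] 'baa' = ∅
  T[1,3] 'aaa' = ∅
  T[0,3] 'baaa' = ∅

S ∉ T[0,3] ⇒ NO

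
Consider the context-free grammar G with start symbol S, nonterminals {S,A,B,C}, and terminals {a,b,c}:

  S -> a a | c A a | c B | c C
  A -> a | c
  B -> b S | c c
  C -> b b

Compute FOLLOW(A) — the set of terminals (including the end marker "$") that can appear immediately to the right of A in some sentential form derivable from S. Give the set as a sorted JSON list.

Compute FIRST by fixpoint:
iter 1:
  A via A→a: +{a}
  A via A→c: +{c}
  B via B→b S: +{b}
  B via B→c c: +{c}
  C via C→b b: +{b}
  S via S→a a: +{a}
  S via S→c A a: +{c}
  FIRST(S)={a,c}  FIRST(A)={a,c}  FIRST(B)={b,c}  FIRST(C)={b}
iter 2: (no change)
  FIRST(S)={a,c}  FIRST(A)={a,c}  FIRST(B)={b,c}  FIRST(C)={b}

Compute FOLLOW by fixpoint:
initialize: $ ∈ FOLLOW(S)
iter 1:
  S→c A a: FOLLOW(A) ⊇ FIRST(a) = {a}; new: +{a}
  S→c B: FOLLOW(B) ⊇ FOLLOW(S) ⊇ {$}; new: +{$}
  S→c C: FOLLOW(C) ⊇ FOLLOW(S) ⊇ {$}; new: +{$}
  FOLLOW(S)={$}  FOLLOW(A)={a}  FOLLOW(B)={$}  FOLLOW(C)={$}
iter 2: (no change)
  FOLLOW(S)={$}  FOLLOW(A)={a}  FOLLOW(B)={$}  FOLLOW(C)={$}

FOLLOW(A) = ["a"]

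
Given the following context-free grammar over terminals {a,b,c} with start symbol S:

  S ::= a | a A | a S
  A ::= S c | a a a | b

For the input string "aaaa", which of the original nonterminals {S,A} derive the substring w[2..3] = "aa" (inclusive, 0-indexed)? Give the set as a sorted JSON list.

Convert to CNF:
  S -> T1 A | T1 S | a
  A -> S T0 | T1 X2 | b
  T0 -> c
  T1 -> a
  X2 -> T1 T1

CYK table (by increasing span), restricted to cells inside w[2..3]:
  T[2,2] 'a' = {S,T1}  orig:{S}
  T[3,3] 'a' = {S,T1}  orig:{S}
  T[2,3] 'aa' = {S,X2}  orig:{S}

Original NTs in T[2,3] deriving "aa": ["S"]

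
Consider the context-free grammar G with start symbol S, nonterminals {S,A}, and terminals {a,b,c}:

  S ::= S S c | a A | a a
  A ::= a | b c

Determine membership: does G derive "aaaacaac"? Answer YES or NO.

Convert to CNF:
  S -> S X3 | T2 A | T2 T2
  A -> T0 T1 | a
  T0 -> b
  T1 -> c
  T2 -> a
  X3 -> S T1

CYK table (by increasing span):
  T[0,0] 'a' = {A,T2}  orig:{A}
  T[1,1] 'a' = {A,T2}  orig:{A}
  T[2,2] 'a' = {A,T2}  orig:{A}
  T[3,3] 'a' = {A,T2}  orig:{A}
  T[4,4] 'c' = {T1}  orig:{}
  T[5,5] 'a' = {A,T2}  orig:{A}
  T[6,6] 'a' = {A,T2}  orig:{A}
  T[7,7] 'c' = {T1}  orig:{}
  T[0,1] 'aa' = {S}
  T[1,2] 'aa' = {S}
  T[2,3] 'aa' = {S}
  T[3,4] 'ac' = ∅
  T[4,5] 'ca' = ∅
  T[5,6] 'aa' = {S}
  T[6,7] 'ac' = ∅
  T[0,2] 'aaa' = ∅
  T[1,3] 'aaa' = ∅
  T[2,4] 'aac' = {X3}  orig:{}
  T[3,5] 'aca' = ∅
  T[4,6] 'caa' = ∅
  T[5,7] 'aac' = {X3}  orig:{}
  T[0,3] 'aaaa' = ∅
  T[1,4] 'aaac' = ∅
  T[2,5] 'aaca' = ∅
  T[3,6] 'acaa' = ∅
  T[4,7] 'caac' = ∅
  T[0,4] 'aaaac' = {S}
  T[1,5] 'aaaca' = ∅
  T[2,6] 'aacaa' = ∅
  T[3,7] 'acaac' = ∅
  T[0,5] 'aaaaca' = ∅
  T[1,6] 'aaacaa' = ∅
  T[2,7] 'aacaac' = ∅
  T[0,6] 'aaaacaa' = ∅
  T[1,7] 'aaacaac' = ∅
  T[0,7] 'aaaacaac' = {S}

S ∈ T[0,7] ⇒ YES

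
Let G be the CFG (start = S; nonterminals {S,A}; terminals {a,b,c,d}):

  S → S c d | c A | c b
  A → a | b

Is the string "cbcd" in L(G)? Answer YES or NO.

CNF form of G:
  S -> S X3 | T0 A | T0 T2
  A -> a | b
  T0 -> c
  T1 -> d
  T2 -> b
  X3 -> T0 T1

CYK table (by increasing span):
  T[0,0] 'c' = {T0}  orig:{}
  T[1,1] 'b' = {A,T2}  orig:{A}
  T[2,2] 'c' = {T0}  orig:{}
  T[3,3] 'd' = {T1}  orig:{}
  T[0,1] 'cb' = {S}
  T[1,2] 'bc' = ∅
  T[2,3] 'cd' = {X3}  orig:{}
  T[0,2] 'cbc' = ∅
  T[1,3] 'bcd' = ∅
  T[0,3] 'cbcd' = {S}

S ∈ T[0,3] ⇒ YES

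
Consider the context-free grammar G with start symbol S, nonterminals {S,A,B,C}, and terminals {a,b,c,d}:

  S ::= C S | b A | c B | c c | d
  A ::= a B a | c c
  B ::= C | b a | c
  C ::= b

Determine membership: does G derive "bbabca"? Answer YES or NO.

Convert to CNF:
  S -> C S | T1 B | T1 T1 | T2 A | d
  A -> T0 X3 | T1 T1
  B -> T2 T0 | b | c
  C -> b
  T0 -> a
  T1 -> c
  T2 -> b
  X3 -> B T0

CYK table (by increasing span):
  cell(0,0) b: {B,C,T2}  orig:{B,C}
  cell(1,1) b: {B,C,T2}  orig:{B,C}
  cell(2,2) a: {T0}  orig:{}
  cell(3,3) b: {B,C,T2}  orig:{B,C}
  cell(4,4) c: {B,T1}  orig:{B}
  cell(5,5) a: {T0}  orig:{}
  cell(0,1) bb: ∅
  cell(1,2) ba: {B,X3}  orig:{B}
  cell(2,3) ab: ∅
  cell(3,4) bc: ∅
  cell(4,5) ca: {X3}  orig:{}
  cell(0,2) bba: ∅
  cell(1,3) bab: ∅
  cell(2,4) abc: ∅
  cell(3,5) bca: ∅
  cell(0,3) bbab: ∅
  cell(1,4) babc: ∅
  cell(2,5) abca: ∅
  cell(0,4) bbabc: ∅
  cell(1,5) babca: ∅
  cell(0,5) bbabca: ∅

S ∉ T[0,5] ⇒ NO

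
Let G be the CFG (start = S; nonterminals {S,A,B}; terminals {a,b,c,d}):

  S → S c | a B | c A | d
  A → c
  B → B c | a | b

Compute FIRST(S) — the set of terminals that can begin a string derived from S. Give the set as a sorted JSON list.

FIRST iteration:
pass 1:
  A via A→c: +{c}
  B via B→a: +{a}
  B via B→b: +{b}
  S via S→a B: +{a}
  S via S→c A: +{c}
  S via S→d: +{d}
  S: {a,c,d}  A: {c}  B: {a,b}
pass 2: done
  S: {a,c,d}  A: {c}  B: {a,b}

FIRST(S) = ["a", "c", "d"]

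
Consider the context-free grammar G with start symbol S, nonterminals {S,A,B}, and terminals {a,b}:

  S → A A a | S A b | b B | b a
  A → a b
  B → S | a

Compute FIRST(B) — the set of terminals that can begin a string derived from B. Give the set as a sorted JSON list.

FIRST iteration:
pass 1:
  A via A→a b: +{a}
  B via B→a: +{a}
  S via S→A A a: +{a}
  S via S→b B: +{b}
  S: {a,b}  A: {a}  B: {a}
pass 2:
  B via B→S: +{b}
  S: {a,b}  A: {a}  B: {a,b}
pass 3: (stable)
  S: {a,b}  A: {a}  B: {a,b}

FIRST(B) = ["a", "b"]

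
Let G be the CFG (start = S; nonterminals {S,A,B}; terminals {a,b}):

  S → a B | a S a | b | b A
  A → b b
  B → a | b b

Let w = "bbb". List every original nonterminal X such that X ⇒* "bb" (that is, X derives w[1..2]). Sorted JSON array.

CNF form of G:
  S -> T0 A | T1 B | T1 X2 | b
  A -> T0 T0
  B -> T0 T0 | a
  T0 -> b
  T1 -> a
  X2 -> S T1

CYK fill — only the sub-triangle for w[1..2]:
  cell(1,1) b: {S,T0}  orig:{S}
  cell(2,2) b: {S,T0}  orig:{S}
  cell(1,2) bb: {A,B}

Original NTs in T[1,2] deriving "bb": ["A", "B"]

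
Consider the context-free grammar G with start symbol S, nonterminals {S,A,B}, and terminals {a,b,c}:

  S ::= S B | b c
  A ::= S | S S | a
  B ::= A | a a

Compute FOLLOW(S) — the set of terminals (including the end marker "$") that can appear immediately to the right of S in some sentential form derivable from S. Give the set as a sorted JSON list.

FIRST iteration:
[1]
  A via A→a: +{a}
  B via B→A: +{a}
  S via S→b c: +{b}
  S: {b}  A: {a}  B: {a}
[2]
  A via A→S: +{b}
  B via B→A: +{b}
  S: {b}  A: {a,b}  B: {a,b}
[3] (no change)
  S: {b}  A: {a,b}  B: {a,b}

Compute FOLLOW by fixpoint:
initialize: $ ∈ FOLLOW(S)
pass 1:
  A→S S: FOLLOW(S) ⊇ FIRST(S) = {b}; new: +{b}
  S→S B: FOLLOW(S) ⊇ FIRST(B) = {a,b}; new: +{a}
  S→S B: FOLLOW(B) ⊇ FOLLOW(S) ⊇ {$,a,b}; new: +{$,a,b}
  FOLLOW(S)={$,a,b}  FOLLOW(A)={}  FOLLOW(B)={$,a,b}
pass 2:
  B→A: FOLLOW(A) ⊇ FOLLOW(B) ⊇ {$,a,b}; new: +{$,a,b}
  FOLLOW(S)={$,a,b}  FOLLOW(A)={$,a,b}  FOLLOW(B)={$,a,b}
pass 3: (no change)
  FOLLOW(S)={$,a,b}  FOLLOW(A)={$,a,b}  FOLLOW(B)={$,a,b}

FOLLOW(S) = ["$", "a", "b"]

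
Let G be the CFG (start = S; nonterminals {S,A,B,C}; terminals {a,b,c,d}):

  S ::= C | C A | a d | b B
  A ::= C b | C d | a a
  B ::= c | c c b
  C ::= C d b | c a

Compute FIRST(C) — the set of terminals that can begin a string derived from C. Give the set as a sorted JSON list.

Compute FIRST by fixpoint:
round 1:
  A via A→a a: +{a}
  B via B→c: +{c}
  C via C→c a: +{c}
  S via S→C: +{c}
  S via S→a d: +{a}
  S via S→b B: +{b}
  FIRST(S)={a,b,c}  FIRST(A)={a}  FIRST(B)={c}  FIRST(C)={c}
round 2:
  A via A→C b: +{c}
  FIRST(S)={a,b,c}  FIRST(A)={a,c}  FIRST(B)={c}  FIRST(C)={c}
round 3: (stable)
  FIRST(S)={a,b,c}  FIRST(A)={a,c}  FIRST(B)={c}  FIRST(C)={c}

FIRST(C) = ["c"]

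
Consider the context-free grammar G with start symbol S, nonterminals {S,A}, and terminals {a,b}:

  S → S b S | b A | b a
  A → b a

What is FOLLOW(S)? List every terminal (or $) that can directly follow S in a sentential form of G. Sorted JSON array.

FIRST iteration:
round 1:
  A via A→b a: +{b}
  S via S→b A: +{b}
  FIRST(S)={b}  FIRST(A)={b}
round 2: — fixpoint
  FIRST(S)={b}  FIRST(A)={b}

FOLLOW iteration:
initialize: $ ∈ FOLLOW(S)
pass 1:
  S→S b S: FOLLOW(S) ⊇ FIRST(b) = {b}; new: +{b}
  S→b A: FOLLOW(A) ⊇ FOLLOW(S) ⊇ {$,b}; new: +{$,b}
  FOLLOW[S]={$,b}  FOLLOW[A]={$,b}
pass 2: (stable)
  FOLLOW[S]={$,b}  FOLLOW[A]={$,b}

FOLLOW(S) = ["$", "b"]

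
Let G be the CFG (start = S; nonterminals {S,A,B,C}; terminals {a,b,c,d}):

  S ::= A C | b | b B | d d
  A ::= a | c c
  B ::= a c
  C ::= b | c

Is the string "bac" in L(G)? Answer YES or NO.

Convert to CNF:
  S -> A C | T2 B | T3 T3 | b
  A -> T0 T0 | a
  B -> T1 T0
  C -> b | c
  T0 -> c
  T1 -> a
  T2 -> b
  T3 -> d

Fill CYK table bottom-up:
  T[0,0] 'b' = {C,S,T2}  orig:{C,S}
  T[1,1] 'a' = {A,T1}  orig:{A}
  T[2,2] 'c' = {C,T0}  orig:{C}
  T[0,1] 'ba' = ∅
  T[1,2] 'ac' = {B,S}
  T[0,2] 'bac' = {S}

S ∈ T[0,2] ⇒ YES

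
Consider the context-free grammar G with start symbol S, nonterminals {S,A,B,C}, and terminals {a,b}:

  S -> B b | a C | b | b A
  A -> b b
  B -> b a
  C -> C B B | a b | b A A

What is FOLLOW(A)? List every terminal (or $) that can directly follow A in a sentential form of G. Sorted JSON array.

FIRST sets, iterate to fixpoint:
[1]
  A via A→b b: +{b}
  B via B→b a: +{b}
  C via C→a b: +{a}
  C via C→b A A: +{b}
  S via S→B b: +{b}
  S via S→a C: +{a}
  FIRST(S)={a,b}  FIRST(A)={b}  FIRST(B)={b}  FIRST(C)={a,b}
[2] done
  FIRST(S)={a,b}  FIRST(A)={b}  FIRST(B)={b}  FIRST(C)={a,b}

Compute FOLLOW by fixpoint:
seed FOLLOW(S) with $
[1]
  C→C B B: FOLLOW(C) ⊇ FIRST(B) = {b}; new: +{b}
  C→C B B: FOLLOW(B) ⊇ FIRST(B) = {b}; new: +{b}
  C→b A A: FOLLOW(A) ⊇ FIRST(A) = {b}; new: +{b}
  S→a C: FOLLOW(C) ⊇ FOLLOW(S) ⊇ {$}; new: +{$}
  S→b A: FOLLOW(A) ⊇ FOLLOW(S) ⊇ {$}; new: +{$}
  S: {$}  A: {$,b}  B: {b}  C: {$,b}
[2]
  C→C B B: FOLLOW(B) ⊇ FOLLOW(C) ⊇ {$,b}; new: +{$}
  S: {$}  A: {$,b}  B: {$,b}  C: {$,b}
[3] (no change)
  S: {$}  A: {$,b}  B: {$,b}  C: {$,b}

FOLLOW(A) = ["$", "b"]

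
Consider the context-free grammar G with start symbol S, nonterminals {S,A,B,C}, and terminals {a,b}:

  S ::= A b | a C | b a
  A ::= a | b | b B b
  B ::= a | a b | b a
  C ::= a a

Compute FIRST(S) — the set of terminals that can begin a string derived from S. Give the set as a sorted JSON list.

Compute FIRST by fixpoint:
round 1:
  A via A→a: +{a}
  A via A→b: +{b}
  B via B→a: +{a}
  B via B→b a: +{b}
  C via C→a a: +{a}
  S via S→A b: +{a,b}
  FIRST(S)={a,b}  FIRST(A)={a,b}  FIRST(B)={a,b}  FIRST(C)={a}
round 2: (stable)
  FIRST(S)={a,b}  FIRST(A)={a,b}  FIRST(B)={a,b}  FIRST(C)={a}

FIRST(S) = ["a", "b"]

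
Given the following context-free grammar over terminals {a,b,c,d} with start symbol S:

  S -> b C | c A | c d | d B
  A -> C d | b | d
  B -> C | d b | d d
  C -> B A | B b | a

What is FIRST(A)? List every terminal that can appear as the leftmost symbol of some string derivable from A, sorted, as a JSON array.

FIRST sets, iterate to fixpoint:
iter 1:
  A via A→b: +{b}
  A via A→d: +{d}
  B via B→d b: +{d}
  C via C→B A: +{d}
  C via C→a: +{a}
  S via S→b C: +{b}
  S via S→c A: +{c}
  S via S→d B: +{d}
  FIRST(S)={b,c,d}  FIRST(A)={b,d}  FIRST(B)={d}  FIRST(C)={a,d}
iter 2:
  A via A→C d: +{a}
  B via B→C: +{a}
  FIRST(S)={b,c,d}  FIRST(A)={a,b,d}  FIRST(B)={a,d}  FIRST(C)={a,d}
iter 3: (stable)
  FIRST(S)={b,c,d}  FIRST(A)={a,b,d}  FIRST(B)={a,d}  FIRST(C)={a,d}

FIRST(A) = ["a", "b", "d"]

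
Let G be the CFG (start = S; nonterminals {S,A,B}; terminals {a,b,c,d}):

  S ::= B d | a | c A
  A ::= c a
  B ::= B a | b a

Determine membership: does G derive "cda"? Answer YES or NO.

Convert to CNF:
  S -> B T3 | T0 A | a
  A -> T0 T1
  B -> B T1 | T2 T1
  T0 -> c
  T1 -> a
  T2 -> b
  T3 -> d

Fill CYK table bottom-up:
  T[0,0] 'c' = {T0}  orig:{}
  T[1,1] 'd' = {T3}  orig:{}
  T[2,2] 'a' = {S,T1}  orig:{S}
  T[0,1] 'cd' = ∅
  T[1,2] 'da' = ∅
  T[0,2] 'cda' = ∅

S ∉ T[0,2] ⇒ NO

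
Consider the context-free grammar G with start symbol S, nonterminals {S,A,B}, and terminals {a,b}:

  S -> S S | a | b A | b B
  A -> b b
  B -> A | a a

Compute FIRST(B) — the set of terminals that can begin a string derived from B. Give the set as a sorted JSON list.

Compute FIRST by fixpoint:
pass 1:
  A via A→b b: +{b}
  B via B→A: +{b}
  B via B→a a: +{a}
  S via S→a: +{a}
  S via S→b A: +{b}
  S: {a,b}  A: {b}  B: {a,b}
pass 2: done
  S: {a,b}  A: {b}  B: {a,b}

FIRST(B) = ["a", "b"]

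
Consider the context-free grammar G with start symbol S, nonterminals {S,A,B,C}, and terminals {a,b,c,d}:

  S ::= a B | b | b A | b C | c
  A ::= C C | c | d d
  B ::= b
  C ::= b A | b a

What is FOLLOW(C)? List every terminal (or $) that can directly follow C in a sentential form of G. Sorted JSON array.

FIRST sets, iterate to fixpoint:
pass 1:
  A via A→c: +{c}
  A via A→d d: +{d}
  B via B→b: +{b}
  C via C→b A: +{b}
  S via S→a B: +{a}
  S via S→b: +{b}
  S via S→c: +{c}
  FIRST(S)={a,b,c}  FIRST(A)={c,d}  FIRST(B)={b}  FIRST(C)={b}
pass 2:
  A via A→C C: +{b}
  FIRST(S)={a,b,c}  FIRST(A)={b,c,d}  FIRST(B)={b}  FIRST(C)={b}
pass 3: — fixpoint
  FIRST(S)={a,b,c}  FIRST(A)={b,c,d}  FIRST(B)={b}  FIRST(C)={b}

FOLLOW sets:
FOLLOW(S) := {$}
iter 1:
  A→C C: FOLLOW(C) ⊇ FIRST(C) = {b}; new: +{b}
  C→b A: FOLLOW(A) ⊇ FOLLOW(C) ⊇ {b}; new: +{b}
  S→a B: FOLLOW(B) ⊇ FOLLOW(S) ⊇ {$}; new: +{$}
  S→b A: FOLLOW(A) ⊇ FOLLOW(S) ⊇ {$}; new: +{$}
  S→b C: FOLLOW(C) ⊇ FOLLOW(S) ⊇ {$}; new: +{$}
  FOLLOW(S)={$}  FOLLOW(A)={$,b}  FOLLOW(B)={$}  FOLLOW(C)={$,b}
iter 2: done
  FOLLOW(S)={$}  FOLLOW(A)={$,b}  FOLLOW(B)={$}  FOLLOW(C)={$,b}

FOLLOW(C) = ["$", "b"]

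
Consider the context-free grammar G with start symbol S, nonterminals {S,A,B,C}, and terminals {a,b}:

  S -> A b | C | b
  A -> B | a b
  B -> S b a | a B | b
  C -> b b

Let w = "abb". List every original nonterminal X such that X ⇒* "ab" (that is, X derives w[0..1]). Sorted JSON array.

Convert to CNF:
  S -> A T0 | T0 T0 | b
  A -> S X2 | T1 B | T1 T0 | b
  B -> S X3 | T1 B | b
  C -> T0 T0
  T0 -> b
  T1 -> a
  X2 -> T0 T1
  X3 -> T0 T1

Fill CYK table bottom-up (cells [i..j] with 0 ≤ i ≤ j ≤ 1 only):
  [0..0]={T1}  "a"  orig:{}
  [1..1]={A,B,S,T0}  "b"  orig:{A,B,S}
  [0..1]={A,B}  "ab"

Original NTs in T[0,1] deriving "ab": ["A", "B"]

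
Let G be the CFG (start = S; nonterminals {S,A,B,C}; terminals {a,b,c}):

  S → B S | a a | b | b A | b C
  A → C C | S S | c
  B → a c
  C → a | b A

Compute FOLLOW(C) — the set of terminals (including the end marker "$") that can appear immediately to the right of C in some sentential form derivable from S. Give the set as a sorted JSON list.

Compute FIRST by fixpoint:
pass 1:
  A via A→c: +{c}
  B via B→a c: +{a}
  C via C→a: +{a}
  C via C→b A: +{b}
  S via S→B S: +{a}
  S via S→b: +{b}
  FIRST[S]={a,b}  FIRST[A]={c}  FIRST[B]={a}  FIRST[C]={a,b}
pass 2:
  A via A→C C: +{a,b}
  FIRST[S]={a,b}  FIRST[A]={a,b,c}  FIRST[B]={a}  FIRST[C]={a,b}
pass 3: (no change)
  FIRST[S]={a,b}  FIRST[A]={a,b,c}  FIRST[B]={a}  FIRST[C]={a,b}

FOLLOW sets:
FOLLOW(S) := {$}
[1]
  A→C C: FOLLOW(C) ⊇ FIRST(C) = {a,b}; new: +{a,b}
  A→S S: FOLLOW(S) ⊇ FIRST(S) = {a,b}; new: +{a,b}
  C→b A: FOLLOW(A) ⊇ FOLLOW(C) ⊇ {a,b}; new: +{a,b}
  S→B S: FOLLOW(B) ⊇ FIRST(S) = {a,b}; new: +{a,b}
  S→b A: FOLLOW(A) ⊇ FOLLOW(S) ⊇ {$,a,b}; new: +{$}
  S→b C: FOLLOW(C) ⊇ FOLLOW(S) ⊇ {$,a,b}; new: +{$}
  FOLLOW[S]={$,a,b}  FOLLOW[A]={$,a,b}  FOLLOW[B]={a,b}  FOLLOW[C]={$,a,b}
[2] — fixpoint
  FOLLOW[S]={$,a,b}  FOLLOW[A]={$,a,b}  FOLLOW[B]={a,b}  FOLLOW[C]={$,a,b}

FOLLOW(C) = ["$", "a", "b"]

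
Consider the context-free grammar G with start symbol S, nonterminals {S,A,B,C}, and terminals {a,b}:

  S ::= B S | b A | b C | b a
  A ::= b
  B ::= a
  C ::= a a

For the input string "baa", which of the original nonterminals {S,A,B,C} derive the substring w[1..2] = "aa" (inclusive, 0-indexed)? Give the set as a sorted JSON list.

CNF form of G:
  S -> B S | T1 A | T1 C | T1 T0
  A -> b
  B -> a
  C -> T0 T0
  T0 -> a
  T1 -> b

CYK fill (cells [i..j] with 1 ≤ i ≤ j ≤ 2 only):
  [1..1]={B,T0}  "a"  orig:{B}
  [2..2]={B,T0}  "a"  orig:{B}
  [1..2]={C}  "aa"

Original NTs in T[1,2] deriving "aa": ["C"]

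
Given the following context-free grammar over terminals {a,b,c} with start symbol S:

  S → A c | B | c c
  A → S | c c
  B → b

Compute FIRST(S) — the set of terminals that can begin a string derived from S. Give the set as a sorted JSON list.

Compute FIRST by fixpoint:
round 1:
  A via A→c c: +{c}
  B via B→b: +{b}
  S via S→A c: +{c}
  S via S→B: +{b}
  S: {b,c}  A: {c}  B: {b}
round 2:
  A via A→S: +{b}
  S: {b,c}  A: {b,c}  B: {b}
round 3: done
  S: {b,c}  A: {b,c}  B: {b}

FIRST(S) = ["b", "c"]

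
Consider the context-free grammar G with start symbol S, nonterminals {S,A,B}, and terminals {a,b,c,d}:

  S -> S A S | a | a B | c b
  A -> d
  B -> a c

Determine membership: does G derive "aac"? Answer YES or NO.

CNF form of G:
  S -> S X3 | T0 B | T1 T2 | a
  A -> d
  B -> T0 T1
  T0 -> a
  T1 -> c
  T2 -> b
  X3 -> A S

Fill CYK table bottom-up:
  [0..0]={S,T0}  "a"  orig:{S}
  [1..1]={S,T0}  "a"  orig:{S}
  [2..2]={T1}  "c"  orig:{}
  [0..1]=∅  "aa"
  [1..2]={B}  "ac"
  [0..2]={S}  "aac"

S ∈ T[0,2] ⇒ YES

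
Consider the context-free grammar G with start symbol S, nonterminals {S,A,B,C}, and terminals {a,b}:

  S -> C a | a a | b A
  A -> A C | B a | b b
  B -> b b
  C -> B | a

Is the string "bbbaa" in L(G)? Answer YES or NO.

CNF form of G:
  S -> C T0 | T0 T0 | T1 A
  A -> A C | B T0 | T1 T1
  B -> T1 T1
  C -> T1 T1 | a
  T0 -> a
  T1 -> b

Fill CYK table bottom-up:
  cell(0,0) b: {T1}  orig:{}
  cell(1,1) b: {T1}  orig:{}
  cell(2,2) b: {T1}  orig:{}
  cell(3,3) a: {C,T0}  orig:{C}
  cell(4,4) a: {C,T0}  orig:{C}
  cell(0,1) bb: {A,B,C}
  cell(1,2) bb: {A,B,C}
  cell(2,3) ba: ∅
  cell(3,4) aa: {S}
  cell(0,2) bbb: {S}
  cell(1,3) bba: {A,S}
  cell(2,4) baa: ∅
  cell(0,3) bbba: {S}
  cell(1,4) bbaa: {A}
  cell(0,4) bbbaa: {S}

S ∈ T[0,4] ⇒ YES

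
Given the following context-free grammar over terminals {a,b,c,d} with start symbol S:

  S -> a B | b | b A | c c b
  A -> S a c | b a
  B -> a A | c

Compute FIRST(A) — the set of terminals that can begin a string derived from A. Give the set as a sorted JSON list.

FIRST sets, iterate to fixpoint:
iter 1:
  A via A→b a: +{b}
  B via B→a A: +{a}
  B via B→c: +{c}
  S via S→a B: +{a}
  S via S→b: +{b}
  S via S→c c b: +{c}
  FIRST[S]={a,b,c}  FIRST[A]={b}  FIRST[B]={a,c}
iter 2:
  A via A→S a c: +{a,c}
  FIRST[S]={a,b,c}  FIRST[A]={a,b,c}  FIRST[B]={a,c}
iter 3: done
  FIRST[S]={a,b,c}  FIRST[A]={a,b,c}  FIRST[B]={a,c}

FIRST(A) = ["a", "b", "c"]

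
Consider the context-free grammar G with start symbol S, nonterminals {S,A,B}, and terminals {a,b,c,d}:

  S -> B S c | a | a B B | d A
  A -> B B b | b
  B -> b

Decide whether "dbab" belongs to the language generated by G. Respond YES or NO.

CNF form of G:
  S -> B X5 | T2 X6 | T3 A | a
  A -> B X4 | b
  B -> b
  T0 -> b
  T1 -> c
  T2 -> a
  T3 -> d
  X4 -> B T0
  X5 -> S T1
  X6 -> B B

CYK table (by increasing span):
  cell(0,0) d: {T3}  orig:{}
  cell(1,1) b: {A,B,T0}  orig:{A,B}
  cell(2,2) a: {S,T2}  orig:{S}
  cell(3,3) b: {A,B,T0}  orig:{A,B}
  cell(0,1) db: {S}
  cell(1,2) ba: ∅
  cell(2,3) ab: ∅
  cell(0,2) dba: ∅
  cell(1,3) bab: ∅
  cell(0,3) dbab: ∅

S ∉ T[0,3] ⇒ NO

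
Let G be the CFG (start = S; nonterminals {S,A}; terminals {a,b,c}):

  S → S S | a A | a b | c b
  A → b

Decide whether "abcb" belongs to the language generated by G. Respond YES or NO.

CNF form of G:
  S -> S S | T0 A | T0 T1 | T2 T1
  A -> b
  T0 -> a
  T1 -> b
  T2 -> c

CYK fill:
  [0..0]={T0}  "a"  orig:{}
  [1..1]={A,T1}  "b"  orig:{A}
  [2..2]={T2}  "c"  orig:{}
  [3..3]={A,T1}  "b"  orig:{A}
  [0..1]={S}  "ab"
  [1..2]=∅  "bc"
  [2..3]={S}  "cb"
  [0..2]=∅  "abc"
  [1..3]=∅  "bcb"
  [0..3]={S}  "abcb"

S ∈ T[0,3] ⇒ YES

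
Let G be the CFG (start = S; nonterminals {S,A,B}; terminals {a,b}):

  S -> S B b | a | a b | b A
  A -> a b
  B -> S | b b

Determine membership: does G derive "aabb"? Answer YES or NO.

CNF form of G:
  S -> S X3 | T0 T1 | T1 A | a
  A -> T0 T1
  B -> S X2 | T0 T1 | T1 A | T1 T1 | a
  T0 -> a
  T1 -> b
  X2 -> B T1
  X3 -> B T1

Fill CYK table bottom-up:
  cell(0,0) a: {B,S,T0}  orig:{B,S}
  cell(1,1) a: {B,S,T0}  orig:{B,S}
  cell(2,2) b: {T1}  orig:{}
  cell(3,3) b: {T1}  orig:{}
  cell(0,1) aa: ∅
  cell(1,2) ab: {A,B,S,X2,X3}  orig:{A,B,S}
  cell(2,3) bb: {B}
  cell(0,2) aab: {B,S}
  cell(1,3) abb: {X2,X3}  orig:{}
  cell(0,3) aabb: {B,S,X2,X3}  orig:{B,S}

S ∈ T[0,3] ⇒ YES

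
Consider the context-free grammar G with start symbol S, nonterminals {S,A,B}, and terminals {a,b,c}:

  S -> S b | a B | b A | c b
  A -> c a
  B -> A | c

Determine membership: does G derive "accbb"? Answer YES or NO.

CNF form of G:
  S -> S T2 | T0 T2 | T1 B | T2 A
  A -> T0 T1
  B -> T0 T1 | c
  T0 -> c
  T1 -> a
  T2 -> b

CYK table (by increasing span):
  [0..0]={T1}  "a"  orig:{}
  [1..1]={B,T0}  "c"  orig:{B}
  [2..2]={B,T0}  "c"  orig:{B}
  [3..3]={T2}  "b"  orig:{}
  [4..4]={T2}  "b"  orig:{}
  [0..1]={S}  "ac"
  [1..2]=∅  "cc"
  [2..3]={S}  "cb"
  [3..4]=∅  "bb"
  [0..2]=∅  "acc"
  [1..3]=∅  "ccb"
  [2..4]={S}  "cbb"
  [0..3]=∅  "accb"
  [1..4]=∅  "ccbb"
  [0..4]=∅  "accbb"

S ∉ T[0,4] ⇒ NO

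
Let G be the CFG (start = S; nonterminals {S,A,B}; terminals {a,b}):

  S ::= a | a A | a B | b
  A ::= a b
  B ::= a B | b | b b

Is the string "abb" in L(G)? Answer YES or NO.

Convert to CNF:
  S -> T0 A | T0 B | a | b
  A -> T0 T1
  B -> T0 B | T1 T1 | b
  T0 -> a
  T1 -> b

CYK fill:
  cell(0,0) a: {S,T0}  orig:{S}
  cell(1,1) b: {B,S,T1}  orig:{B,S}
  cell(2,2) b: {B,S,T1}  orig:{B,S}
  cell(0,1) ab: {A,B,S}
  cell(1,2) bb: {B}
  cell(0,2) abb: {B,S}

S ∈ T[0,2] ⇒ YES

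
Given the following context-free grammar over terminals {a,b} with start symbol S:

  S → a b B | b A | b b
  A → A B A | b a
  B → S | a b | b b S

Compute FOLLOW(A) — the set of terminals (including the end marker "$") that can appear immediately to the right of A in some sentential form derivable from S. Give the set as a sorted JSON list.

FIRST iteration:
iter 1:
  A via A→b a: +{b}
  B via B→a b: +{a}
  B via B→b b S: +{b}
  S via S→a b B: +{a}
  S via S→b A: +{b}
  FIRST(S)={a,b}  FIRST(A)={b}  FIRST(B)={a,b}
iter 2: — fixpoint
  FIRST(S)={a,b}  FIRST(A)={b}  FIRST(B)={a,b}

Compute FOLLOW by fixpoint:
initialize: $ ∈ FOLLOW(S)
pass 1:
  A→A B A: FOLLOW(A) ⊇ FIRST(B) = {a,b}; new: +{a,b}
  A→A B A: FOLLOW(B) ⊇ FIRST(A) = {b}; new: +{b}
  B→S: FOLLOW(S) ⊇ FOLLOW(B) ⊇ {b}; new: +{b}
  S→a b B: FOLLOW(B) ⊇ FOLLOW(S) ⊇ {$,b}; new: +{$}
  S→b A: FOLLOW(A) ⊇ FOLLOW(S) ⊇ {$,b}; new: +{$}
  S: {$,b}  A: {$,a,b}  B: {$,b}
pass 2: — fixpoint
  S: {$,b}  A: {$,a,b}  B: {$,b}

FOLLOW(A) = ["$", "a", "b"]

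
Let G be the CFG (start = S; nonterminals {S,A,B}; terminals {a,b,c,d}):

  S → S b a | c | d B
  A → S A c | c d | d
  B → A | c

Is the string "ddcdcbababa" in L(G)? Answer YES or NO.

CNF form of G:
  S -> S X6 | T1 B | c
  A -> S X4 | T0 T1 | d
  B -> S X5 | T0 T1 | c | d
  T0 -> c
  T1 -> d
  T2 -> b
  T3 -> a
  X4 -> A T0
  X5 -> A T0
  X6 -> T2 T3

Fill CYK table bottom-up:
  cell(0,0) d: {A,B,T1}  orig:{A,B}
  cell(1,1) d: {A,B,T1}  orig:{A,B}
  cell(2,2) c: {B,S,T0}  orig:{B,S}
  cell(3,3) d: {A,B,T1}  orig:{A,B}
  cell(4,4) c: {B,S,T0}  orig:{B,S}
  cell(5,5) b: {T2}  orig:{}
  cell(6,6) a: {T3}  orig:{}
  cell(7,7) b: {T2}  orig:{}
  cell(8,8) a: {T3}  orig:{}
  cell(9,9) b: {T2}  orig:{}
  cell(10,10) a: {T3}  orig:{}
  cell(0,1) dd: {S}
  cell(1,2) dc: {S,X4,X5}  orig:{S}
  cell(2,3) cd: {A,B}
  cell(3,4) dc: {S,X4,X5}  orig:{S}
  cell(4,5) cb: ∅
  cell(5,6) ba: {X6}  orig:{}
  cell(6,7) ab: ∅
  cell(7,8) ba: {X6}  orig:{}
  cell(8,9) ab: ∅
  cell(9,10) ba: {X6}  orig:{}
  cell(0,2) ddc: ∅
  cell(1,3) dcd: {S}
  cell(2,4) cdc: {A,B,X4,X5}  orig:{A,B}
  cell(3,5) dcb: ∅
  cell(4,6) cba: {S}
  cell(5,7) bab: ∅
  cell(6,8) aba: ∅
  cell(7,9) bab: ∅
  cell(8,10) aba: ∅
  cell(0,3) ddcd: ∅
  cell(1,4) dcdc: {A,B,S}
  cell(2,5) cdcb: ∅
  cell(3,6) dcba: {S}
  cell(4,7) cbab: ∅
  cell(5,8) baba: ∅
  cell(6,9) abab: ∅
  cell(7,10) baba: ∅
  cell(0,4) ddcdc: {A,B,S}
  cell(1,5) dcdcb: ∅
  cell(2,6) cdcba: ∅
  cell(3,7) dcbab: ∅
  cell(4,8) cbaba: {S}
  cell(5,9) babab: ∅
  cell(6,10) ababa: ∅
  cell(0,5) ddcdcb: ∅
  cell(1,6) dcdcba: {S}
  cell(2,7) cdcbab: ∅
  cell(3,8) dcbaba: {S}
  cell(4,9) cbabab: ∅
  cell(5,10) bababa: ∅
  cell(0,6) ddcdcba: {S}
  cell(1,7) dcdcbab: ∅
  cell(2,8) cdcbaba: ∅
  cell(3,9) dcbabab: ∅
  cell(4,10) cbababa: {S}
  cell(0,7) ddcdcbab: ∅
  cell(1,8) dcdcbaba: {S}
  cell(2,9) cdcbabab: ∅
  cell(3,10) dcbababa: {S}
  cell(0,8) ddcdcbaba: {S}
  cell(1,9) dcdcbabab: ∅
  cell(2,10) cdcbababa: ∅
  cell(0,9) ddcdcbabab: ∅
  cell(1,10) dcdcbababa: {S}
  cell(0,10) ddcdcbababa: {S}

S ∈ T[0,10] ⇒ YES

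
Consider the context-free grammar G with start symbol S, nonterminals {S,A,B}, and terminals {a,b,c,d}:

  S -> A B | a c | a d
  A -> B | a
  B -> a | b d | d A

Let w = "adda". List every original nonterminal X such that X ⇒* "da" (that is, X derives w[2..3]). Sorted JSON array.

Convert to CNF:
  S -> A B | T2 T1 | T2 T3
  A -> T0 T1 | T1 A | a
  B -> T0 T1 | T1 A | a
  T0 -> b
  T1 -> d
  T2 -> a
  T3 -> c

CYK fill, restricted to cells inside w[2..3]:
  [2..2]={T1}  "d"  orig:{}
  [3..3]={A,B,T2}  "a"  orig:{A,B}
  [2..3]={A,B}  "da"

Original NTs in T[2,3] deriving "da": ["A", "B"]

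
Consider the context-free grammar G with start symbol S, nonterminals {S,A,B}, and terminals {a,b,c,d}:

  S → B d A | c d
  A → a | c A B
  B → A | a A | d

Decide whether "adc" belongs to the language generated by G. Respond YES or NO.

CNF form of G:
  S -> B X5 | T0 T2
  A -> T0 X3 | a
  B -> T0 X4 | T1 A | a | d
  T0 -> c
  T1 -> a
  T2 -> d
  X3 -> A B
  X4 -> A B
  X5 -> T2 A

Fill CYK table bottom-up:
  T[0,0] 'a' = {A,B,T1}  orig:{A,B}
  T[1,1] 'd' = {B,T2}  orig:{B}
  T[2,2] 'c' = {T0}  orig:{}
  T[0,1] 'ad' = {X3,X4}  orig:{}
  T[1,2] 'dc' = ∅
  T[0,2] 'adc' = ∅

S ∉ T[0,2] ⇒ NO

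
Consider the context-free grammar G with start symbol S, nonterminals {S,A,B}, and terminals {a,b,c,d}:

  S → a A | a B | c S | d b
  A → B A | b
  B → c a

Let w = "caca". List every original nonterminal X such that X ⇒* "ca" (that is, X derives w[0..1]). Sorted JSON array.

Convert to CNF:
  S -> T0 S | T1 A | T1 B | T2 T3
  A -> B A | b
  B -> T0 T1
  T0 -> c
  T1 -> a
  T2 -> d
  T3 -> b

CYK fill (cells [i..j] with 0 ≤ i ≤ j ≤ 1 only):
  T[0,0] 'c' = {T0}  orig:{}
  T[1,1] 'a' = {T1}  orig:{}
  T[0,1] 'ca' = {B}

Original NTs in T[0,1] deriving "ca": ["B"]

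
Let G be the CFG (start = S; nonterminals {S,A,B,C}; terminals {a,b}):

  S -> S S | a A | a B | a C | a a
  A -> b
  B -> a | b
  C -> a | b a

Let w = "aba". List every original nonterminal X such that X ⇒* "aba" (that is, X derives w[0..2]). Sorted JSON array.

Convert to CNF:
  S -> S S | T1 A | T1 B | T1 C | T1 T1
  A -> b
  B -> a | b
  C -> T0 T1 | a
  T0 -> b
  T1 -> a

CYK fill (cells [i..j] with 0 ≤ i ≤ j ≤ 2 only):
  [0..0]={B,C,T1}  "a"  orig:{B,C}
  [1..1]={A,B,T0}  "b"  orig:{A,B}
  [2..2]={B,C,T1}  "a"  orig:{B,C}
  [0..1]={S}  "ab"
  [1..2]={C}  "ba"
  [0..2]={S}  "aba"

Original NTs in T[0,2] deriving "aba": ["S"]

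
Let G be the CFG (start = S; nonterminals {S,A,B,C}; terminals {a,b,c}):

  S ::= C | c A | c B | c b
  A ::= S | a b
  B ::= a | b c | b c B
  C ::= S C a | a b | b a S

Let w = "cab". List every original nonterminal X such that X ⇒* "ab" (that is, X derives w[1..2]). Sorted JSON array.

CNF form of G:
  S -> S X8 | T0 T1 | T1 X9 | T2 A | T2 B | T2 T1
  A -> S X3 | T0 T1 | T1 X4 | T2 A | T2 B | T2 T1
  B -> T1 T2 | T1 X5 | a
  C -> S X6 | T0 T1 | T1 X7
  T0 -> a
  T1 -> b
  T2 -> c
  X3 -> C T0
  X4 -> T0 S
  X5 -> T2 B
  X6 -> C T0
  X7 -> T0 S
  X8 -> C T0
  X9 -> T0 S

Fill CYK table bottom-up, restricted to cells inside w[1..2]:
  [1..1]={B,T0}  "a"  orig:{B}
  [2..2]={T1}  "b"  orig:{}
  [1..2]={A,C,S}  "ab"

Original NTs in T[1,2] deriving "ab": ["A", "C", "S"]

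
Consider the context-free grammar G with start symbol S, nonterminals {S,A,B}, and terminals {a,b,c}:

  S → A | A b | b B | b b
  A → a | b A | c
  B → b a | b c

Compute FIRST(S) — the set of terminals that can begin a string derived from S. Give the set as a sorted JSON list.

Compute FIRST by fixpoint:
iter 1:
  A via A→a: +{a}
  A via A→b A: +{b}
  A via A→c: +{c}
  B via B→b a: +{b}
  S via S→A: +{a,b,c}
  S: {a,b,c}  A: {a,b,c}  B: {b}
iter 2: — fixpoint
  S: {a,b,c}  A: {a,b,c}  B: {b}

FIRST(S) = ["a", "b", "c"]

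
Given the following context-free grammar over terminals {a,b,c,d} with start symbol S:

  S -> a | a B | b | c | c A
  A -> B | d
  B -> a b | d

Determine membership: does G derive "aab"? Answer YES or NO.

CNF form of G:
  S -> T0 B | T2 A | a | b | c
  A -> T0 T1 | d
  B -> T0 T1 | d
  T0 -> a
  T1 -> b
  T2 -> c

Fill CYK table bottom-up:
  [0..0]={S,T0}  "a"  orig:{S}
  [1..1]={S,T0}  "a"  orig:{S}
  [2..2]={S,T1}  "b"  orig:{S}
  [0..1]=∅  "aa"
  [1..2]={A,B}  "ab"
  [0..2]={S}  "aab"

S ∈ T[0,2] ⇒ YES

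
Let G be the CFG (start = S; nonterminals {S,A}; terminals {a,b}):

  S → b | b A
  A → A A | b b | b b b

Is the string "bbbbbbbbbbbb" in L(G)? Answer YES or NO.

Convert to CNF:
  S -> T0 A | b
  A -> A A | T0 T0 | T0 X1
  T0 -> b
  X1 -> T0 T0

CYK table (by increasing span):
  cell(0,0) b: {S,T0}  orig:{S}
  cell(1,1) b: {S,T0}  orig:{S}
  cell(2,2) b: {S,T0}  orig:{S}
  cell(3,3) b: {S,T0}  orig:{S}
  cell(4,4) b: {S,T0}  orig:{S}
  cell(5,5) b: {S,T0}  orig:{S}
  cell(6,6) b: {S,T0}  orig:{S}
  cell(7,7) b: {S,T0}  orig:{S}
  cell(8,8) b: {S,T0}  orig:{S}
  cell(9,9) b: {S,T0}  orig:{S}
  cell(10,10) b: {S,T0}  orig:{S}
  cell(11,11) b: {S,T0}  orig:{S}
  cell(0,1) bb: {A,X1}  orig:{A}
  cell(1,2) bb: {A,X1}  orig:{A}
  cell(2,3) bb: {A,X1}  orig:{A}
  cell(3,4) bb: {A,X1}  orig:{A}
  cell(4,5) bb: {A,X1}  orig:{A}
  cell(5,6) bb: {A,X1}  orig:{A}
  cell(6,7) bb: {A,X1}  orig:{A}
  cell(7,8) bb: {A,X1}  orig:{A}
  cell(8,9) bb: {A,X1}  orig:{A}
  cell(9,10) bb: {A,X1}  orig:{A}
  cell(10,11) bb: {A,X1}  orig:{A}
  cell(0,2) bbb: {A,S}
  cell(1,3) bbb: {A,S}
  cell(2,4) bbb: {A,S}
  cell(3,5) bbb: {A,S}
  cell(4,6) bbb: {A,S}
  cell(5,7) bbb: {A,S}
  cell(6,8) bbb: {A,S}
  cell(7,9) bbb: {A,S}
  cell(8,10) bbb: {A,S}
  cell(9,11) bbb: {A,S}
  cell(0,3) bbbb: {A,S}
  cell(1,4) bbbb: {A,S}
  cell(2,5) bbbb: {A,S}
  cell(3,6) bbbb: {A,S}
  cell(4,7) bbbb: {A,S}
  cell(5,8) bbbb: {A,S}
  cell(6,9) bbbb: {A,S}
  cell(7,10) bbbb: {A,S}
  cell(8,11) bbbb: {A,S}
  cell(0,4) bbbbb: {A,S}
  cell(1,5) bbbbb: {A,S}
  cell(2,6) bbbbb: {A,S}
  cell(3,7) bbbbb: {A,S}
  cell(4,8) bbbbb: {A,S}
  cell(5,9) bbbbb: {A,S}
  cell(6,10) bbbbb: {A,S}
  cell(7,11) bbbbb: {A,S}
  cell(0,5) bbbbbb: {A,S}
  cell(1,6) bbbbbb: {A,S}
  cell(2,7) bbbbbb: {A,S}
  cell(3,8) bbbbbb: {A,S}
  cell(4,9) bbbbbb: {A,S}
  cell(5,10) bbbbbb: {A,S}
  cell(6,11) bbbbbb: {A,S}
  cell(0,6) bbbbbbb: {A,S}
  cell(1,7) bbbbbbb: {A,S}
  cell(2,8) bbbbbbb: {A,S}
  cell(3,9) bbbbbbb: {A,S}
  cell(4,10) bbbbbbb: {A,S}
  cell(5,11) bbbbbbb: {A,S}
  cell(0,7) bbbbbbbb: {A,S}
  cell(1,8) bbbbbbbb: {A,S}
  cell(2,9) bbbbbbbb: {A,S}
  cell(3,10) bbbbbbbb: {A,S}
  cell(4,11) bbbbbbbb: {A,S}
  cell(0,8) bbbbbbbbb: {A,S}
  cell(1,9) bbbbbbbbb: {A,S}
  cell(2,10) bbbbbbbbb: {A,S}
  cell(3,11) bbbbbbbbb: {A,S}
  cell(0,9) bbbbbbbbbb: {A,S}
  cell(1,10) bbbbbbbbbb: {A,S}
  cell(2,11) bbbbbbbbbb: {A,S}
  cell(0,10) bbbbbbbbbbb: {A,S}
  cell(1,11) bbbbbbbbbbb: {A,S}
  cell(0,11) bbbbbbbbbbbb: {A,S}

S ∈ T[0,11] ⇒ YES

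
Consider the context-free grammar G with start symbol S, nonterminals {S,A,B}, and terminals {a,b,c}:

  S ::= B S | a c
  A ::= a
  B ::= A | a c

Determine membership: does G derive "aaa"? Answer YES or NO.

Convert to CNF:
  S -> B S | T0 T1
  A -> a
  B -> T0 T1 | a
  T0 -> a
  T1 -> c

CYK fill:
  T[0,0] 'a' = {A,B,T0}  orig:{A,B}
  T[1,1] 'a' = {A,B,T0}  orig:{A,B}
  T[2,2] 'a' = {A,B,T0}  orig:{A,B}
  T[0,1] 'aa' = ∅
  T[1,2] 'aa' = ∅
  T[0,2] 'aaa' = ∅

S ∉ T[0,2] ⇒ NO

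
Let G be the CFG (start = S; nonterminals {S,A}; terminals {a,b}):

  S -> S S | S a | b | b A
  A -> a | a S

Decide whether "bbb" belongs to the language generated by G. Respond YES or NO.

Convert to CNF:
  S -> S S | S T0 | T1 A | b
  A -> T0 S | a
  T0 -> a
  T1 -> b

CYK table (by increasing span):
  T[0,0] 'b' = {S,T1}  orig:{S}
  T[1,1] 'b' = {S,T1}  orig:{S}
  T[2,2] 'b' = {S,T1}  orig:{S}
  T[0,1] 'bb' = {S}
  T[1,2] 'bb' = {S}
  T[0,2] 'bbb' = {S}

S ∈ T[0,2] ⇒ YES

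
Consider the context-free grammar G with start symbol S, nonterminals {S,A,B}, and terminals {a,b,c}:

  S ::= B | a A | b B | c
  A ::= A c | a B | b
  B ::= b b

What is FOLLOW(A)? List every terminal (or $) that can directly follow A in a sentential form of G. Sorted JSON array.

FIRST sets, iterate to fixpoint:
iter 1:
  A via A→a B: +{a}
  A via A→b: +{b}
  B via B→b b: +{b}
  S via S→B: +{b}
  S via S→a A: +{a}
  S via S→c: +{c}
  S: {a,b,c}  A: {a,b}  B: {b}
iter 2: (no change)
  S: {a,b,c}  A: {a,b}  B: {b}

FOLLOW sets:
initialize: $ ∈ FOLLOW(S)
pass 1:
  A→A c: FOLLOW(A) ⊇ FIRST(c) = {c}; new: +{c}
  A→a B: FOLLOW(B) ⊇ FOLLOW(A) ⊇ {c}; new: +{c}
  S→B: FOLLOW(B) ⊇ FOLLOW(S) ⊇ {$}; new: +{$}
  S→a A: FOLLOW(A) ⊇ FOLLOW(S) ⊇ {$}; new: +{$}
  FOLLOW[S]={$}  FOLLOW[A]={$,c}  FOLLOW[B]={$,c}
pass 2: done
  FOLLOW[S]={$}  FOLLOW[A]={$,c}  FOLLOW[B]={$,c}

FOLLOW(A) = ["$", "c"]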